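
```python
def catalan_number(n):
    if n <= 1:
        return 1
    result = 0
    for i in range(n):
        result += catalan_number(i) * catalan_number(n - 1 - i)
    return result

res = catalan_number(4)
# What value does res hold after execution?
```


catalan_number(4)
= sum of catalan_number(i) * catalan_number(4-1-i) for i in 0..3
First compute sub-values bottom-up:
  catalan_number(0) = 1, catalan_number(1) = 1
  catalan_number(2) = 1*1 + 1*1 = 2
  catalan_number(3) = 1*2 + 1*1 + 2*1 = 5
Now catalan_number(4):
  catalan_number(0)*catalan_number(3) = 1*5 = 5
  catalan_number(1)*catalan_number(2) = 1*2 = 2
  catalan_number(2)*catalan_number(1) = 2*1 = 2
  catalan_number(3)*catalan_number(0) = 5*1 = 5
= 5 + 2 + 2 + 5
= 14


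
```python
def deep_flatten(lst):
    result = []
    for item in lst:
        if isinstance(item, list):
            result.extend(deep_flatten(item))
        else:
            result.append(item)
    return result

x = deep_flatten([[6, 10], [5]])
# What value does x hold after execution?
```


deep_flatten([[6, 10], [5]])
Processing each element:
  [6, 10] is a list -> deep_flatten recursively -> [6, 10]
  [5] is a list -> deep_flatten recursively -> [5]
= [6, 10, 5]


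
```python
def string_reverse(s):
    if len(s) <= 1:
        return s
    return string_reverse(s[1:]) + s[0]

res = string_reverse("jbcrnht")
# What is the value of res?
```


string_reverse("jbcrnht")
= string_reverse("bcrnht") + "j"
= string_reverse("crnht") + "b" + "j"
= string_reverse("rnht") + "c" + "b" + "j"
= string_reverse("nht") + "r" + "c" + "b" + "j"
= string_reverse("ht") + "n" + "r" + "c" + "b" + "j"
= string_reverse("t") + "h" + "n" + "r" + "c" + "b" + "j"
= "t" + "h" + "n" + "r" + "c" + "b" + "j"
= "thnrcbj"


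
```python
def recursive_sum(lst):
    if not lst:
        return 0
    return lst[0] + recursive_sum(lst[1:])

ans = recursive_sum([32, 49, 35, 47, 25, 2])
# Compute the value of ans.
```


recursive_sum([32, 49, 35, 47, 25, 2])
= 32 + recursive_sum([49, 35, 47, 25, 2])
= 32 + 49 + recursive_sum([35, 47, 25, 2])
= 32 + 49 + 35 + recursive_sum([47, 25, 2])
= 32 + 49 + 35 + 47 + recursive_sum([25, 2])
= 32 + 49 + 35 + 47 + 25 + recursive_sum([2])
= 32 + 49 + 35 + 47 + 25 + 2 + recursive_sum([])
= 32 + 49 + 35 + 47 + 25 + 2 + 0
= 190


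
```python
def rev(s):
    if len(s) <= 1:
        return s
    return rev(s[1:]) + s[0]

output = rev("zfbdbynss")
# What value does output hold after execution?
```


rev("zfbdbynss")
= rev("fbdbynss") + "z"
= rev("bdbynss") + "f" + "z"
= rev("dbynss") + "b" + "f" + "z"
= rev("bynss") + "d" + "b" + "f" + "z"
= rev("ynss") + "b" + "d" + "b" + "f" + "z"
= rev("nss") + "y" + "b" + "d" + "b" + "f" + "z"
= rev("ss") + "n" + "y" + "b" + "d" + "b" + "f" + "z"
= rev("s") + "s" + "n" + "y" + "b" + "d" + "b" + "f" + "z"
= "s" + "s" + "n" + "y" + "b" + "d" + "b" + "f" + "z"
= "ssnybdbfz"


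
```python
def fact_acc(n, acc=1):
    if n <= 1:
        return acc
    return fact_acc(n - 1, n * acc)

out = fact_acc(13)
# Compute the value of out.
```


fact_acc(13, 1)
= fact_acc(12, 13 * 1) = fact_acc(12, 13)
= fact_acc(11, 12 * 13) = fact_acc(11, 156)
= fact_acc(10, 11 * 156) = fact_acc(10, 1716)
= fact_acc(9, 10 * 1716) = fact_acc(9, 17160)
= fact_acc(8, 9 * 17160) = fact_acc(8, 154440)
= fact_acc(7, 8 * 154440) = fact_acc(7, 1235520)
= fact_acc(6, 7 * 1235520) = fact_acc(6, 8648640)
= fact_acc(5, 6 * 8648640) = fact_acc(5, 51891840)
= fact_acc(4, 5 * 51891840) = fact_acc(4, 259459200)
= fact_acc(3, 4 * 259459200) = fact_acc(3, 1037836800)
= fact_acc(2, 3 * 1037836800) = fact_acc(2, 3113510400)
= fact_acc(1, 2 * 3113510400) = fact_acc(1, 6227020800)
n <= 1, return acc = 6227020800


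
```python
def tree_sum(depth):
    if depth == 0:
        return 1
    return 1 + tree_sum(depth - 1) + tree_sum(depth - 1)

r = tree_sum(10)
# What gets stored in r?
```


tree_sum(10)
= 1 + tree_sum(9) + tree_sum(9)
= 1 + 2 * tree_sum(9)
tree_sum(k) = 2^(k+1) - 1
tree_sum(0) = 1
tree_sum(1) = 3
tree_sum(2) = 7
tree_sum(3) = 15
tree_sum(4) = 31
tree_sum(10) = 2^11 - 1 = 2047


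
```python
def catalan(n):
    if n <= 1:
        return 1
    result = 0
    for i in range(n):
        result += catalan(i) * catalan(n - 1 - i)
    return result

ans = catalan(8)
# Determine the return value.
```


catalan(8)
= sum of catalan(i) * catalan(8-1-i) for i in 0..7
First compute sub-values bottom-up:
  catalan(0) = 1, catalan(1) = 1
  catalan(2) = 1*1 + 1*1 = 2
  catalan(3) = 1*2 + 1*1 + 2*1 = 5
  catalan(4) = 1*5 + 1*2 + 2*1 + 5*1 = 14
  catalan(5) = 1*14 + 1*5 + 2*2 + 5*1 + 14*1 = 42
  catalan(6) = 1*42 + 1*14 + 2*5 + 5*2 + 14*1 + 42*1 = 132
  catalan(7) = 1*132 + 1*42 + 2*14 + 5*5 + 14*2 + 42*1 + 132*1 = 429
Now catalan(8):
  catalan(0)*catalan(7) = 1*429 = 429
  catalan(1)*catalan(6) = 1*132 = 132
  catalan(2)*catalan(5) = 2*42 = 84
  catalan(3)*catalan(4) = 5*14 = 70
  catalan(4)*catalan(3) = 14*5 = 70
  catalan(5)*catalan(2) = 42*2 = 84
  catalan(6)*catalan(1) = 132*1 = 132
  catalan(7)*catalan(0) = 429*1 = 429
= 429 + 132 + 84 + 70 + 70 + 84 + 132 + 429
= 1430


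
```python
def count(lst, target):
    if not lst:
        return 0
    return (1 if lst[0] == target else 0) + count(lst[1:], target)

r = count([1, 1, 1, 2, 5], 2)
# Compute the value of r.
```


count([1, 1, 1, 2, 5], 2)
lst[0]=1 != 2: 0 + count([1, 1, 2, 5], 2)
lst[0]=1 != 2: 0 + count([1, 2, 5], 2)
lst[0]=1 != 2: 0 + count([2, 5], 2)
lst[0]=2 == 2: 1 + count([5], 2)
lst[0]=5 != 2: 0 + count([], 2)
= 1


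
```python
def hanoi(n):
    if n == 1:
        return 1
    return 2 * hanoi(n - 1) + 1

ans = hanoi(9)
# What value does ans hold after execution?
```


hanoi(9)
= 2 * hanoi(8) + 1
= 2 * (2 * hanoi(7) + 1) + 1
= 2 * (2 * (2 * hanoi(6) + 1) + 1) + 1
= 2 * (2 * (2 * (2 * hanoi(5) + 1) + 1) + 1) + 1
= 2 * (2 * (2 * (2 * (2 * hanoi(4) + 1) + 1) + 1) + 1) + 1
= 2 * (2 * (2 * (2 * (2 * (2 * hanoi(3) + 1) + 1) + 1) + 1) + 1) + 1
= 2 * (2 * (2 * (2 * (2 * (2 * (2 * hanoi(2) + 1) + 1) + 1) + 1) + 1) + 1) + 1
= 2 * (2 * (2 * (2 * (2 * (2 * (2 * (2 * hanoi(1) + 1) + 1) + 1) + 1) + 1) + 1) + 1) + 1
Now compute bottom-up:
hanoi(1) = 1
hanoi(2) = 2 * 1 + 1 = 3
hanoi(3) = 2 * 3 + 1 = 7
hanoi(4) = 2 * 7 + 1 = 15
hanoi(5) = 2 * 15 + 1 = 31
hanoi(6) = 2 * 31 + 1 = 63
hanoi(7) = 2 * 63 + 1 = 127
hanoi(8) = 2 * 127 + 1 = 255
hanoi(9) = 2 * 255 + 1 = 511
= 511


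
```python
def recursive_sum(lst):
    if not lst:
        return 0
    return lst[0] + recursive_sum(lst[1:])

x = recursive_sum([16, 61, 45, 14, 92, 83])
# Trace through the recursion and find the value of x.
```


recursive_sum([16, 61, 45, 14, 92, 83])
= 16 + recursive_sum([61, 45, 14, 92, 83])
= 16 + 61 + recursive_sum([45, 14, 92, 83])
= 16 + 61 + 45 + recursive_sum([14, 92, 83])
= 16 + 61 + 45 + 14 + recursive_sum([92, 83])
= 16 + 61 + 45 + 14 + 92 + recursive_sum([83])
= 16 + 61 + 45 + 14 + 92 + 83 + recursive_sum([])
= 16 + 61 + 45 + 14 + 92 + 83 + 0
= 311


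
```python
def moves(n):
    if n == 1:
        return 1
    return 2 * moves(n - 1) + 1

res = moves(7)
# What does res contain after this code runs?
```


moves(7)
= 2 * moves(6) + 1
= 2 * (2 * moves(5) + 1) + 1
= 2 * (2 * (2 * moves(4) + 1) + 1) + 1
= 2 * (2 * (2 * (2 * moves(3) + 1) + 1) + 1) + 1
= 2 * (2 * (2 * (2 * (2 * moves(2) + 1) + 1) + 1) + 1) + 1
= 2 * (2 * (2 * (2 * (2 * (2 * moves(1) + 1) + 1) + 1) + 1) + 1) + 1
Now compute bottom-up:
moves(1) = 1
moves(2) = 2 * 1 + 1 = 3
moves(3) = 2 * 3 + 1 = 7
moves(4) = 2 * 7 + 1 = 15
moves(5) = 2 * 15 + 1 = 31
moves(6) = 2 * 31 + 1 = 63
moves(7) = 2 * 63 + 1 = 127
= 127


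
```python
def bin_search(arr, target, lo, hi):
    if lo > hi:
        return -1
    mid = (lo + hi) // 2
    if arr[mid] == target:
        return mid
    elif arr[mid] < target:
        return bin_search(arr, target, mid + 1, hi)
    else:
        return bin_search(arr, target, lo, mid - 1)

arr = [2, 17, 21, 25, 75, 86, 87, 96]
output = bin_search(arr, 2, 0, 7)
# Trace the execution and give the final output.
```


bin_search(arr, 2, 0, 7)
lo=0, hi=7, mid=3, arr[mid]=25
25 > 2, search left half
lo=0, hi=2, mid=1, arr[mid]=17
17 > 2, search left half
lo=0, hi=0, mid=0, arr[mid]=2
arr[0] == 2, found at index 0
= 0


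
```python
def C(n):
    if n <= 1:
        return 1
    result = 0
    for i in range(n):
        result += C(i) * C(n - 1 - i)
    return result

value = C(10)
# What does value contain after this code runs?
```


C(10)
= sum of C(i) * C(10-1-i) for i in 0..9
First compute sub-values bottom-up:
  C(0) = 1, C(1) = 1
  C(2) = 1*1 + 1*1 = 2
  C(3) = 1*2 + 1*1 + 2*1 = 5
  C(4) = 1*5 + 1*2 + 2*1 + 5*1 = 14
  C(5) = 1*14 + 1*5 + 2*2 + 5*1 + 14*1 = 42
  C(6) = 1*42 + 1*14 + 2*5 + 5*2 + 14*1 + 42*1 = 132
  C(7) = 1*132 + 1*42 + 2*14 + 5*5 + 14*2 + 42*1 + 132*1 = 429
  C(8) = 1*429 + 1*132 + 2*42 + 5*14 + 14*5 + 42*2 + 132*1 + 429*1 = 1430
  C(9) = 1*1430 + 1*429 + 2*132 + 5*42 + 14*14 + 42*5 + 132*2 + 429*1 + 1430*1 = 4862
Now C(10):
  C(0)*C(9) = 1*4862 = 4862
  C(1)*C(8) = 1*1430 = 1430
  C(2)*C(7) = 2*429 = 858
  C(3)*C(6) = 5*132 = 660
  C(4)*C(5) = 14*42 = 588
  C(5)*C(4) = 42*14 = 588
  C(6)*C(3) = 132*5 = 660
  C(7)*C(2) = 429*2 = 858
  C(8)*C(1) = 1430*1 = 1430
  C(9)*C(0) = 4862*1 = 4862
= 4862 + 1430 + 858 + 660 + 588 + 588 + 660 + 858 + 1430 + 4862
= 16796


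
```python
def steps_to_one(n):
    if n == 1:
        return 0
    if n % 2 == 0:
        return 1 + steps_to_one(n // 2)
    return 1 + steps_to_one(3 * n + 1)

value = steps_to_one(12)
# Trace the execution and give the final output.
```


steps_to_one(12)
12 is even -> steps_to_one(6)
6 is even -> steps_to_one(3)
3 is odd -> 3*3+1 = 10 -> steps_to_one(10)
10 is even -> steps_to_one(5)
5 is odd -> 3*5+1 = 16 -> steps_to_one(16)
16 is even -> steps_to_one(8)
8 is even -> steps_to_one(4)
4 is even -> steps_to_one(2)
2 is even -> steps_to_one(1)
Reached 1 after 9 steps
= 9


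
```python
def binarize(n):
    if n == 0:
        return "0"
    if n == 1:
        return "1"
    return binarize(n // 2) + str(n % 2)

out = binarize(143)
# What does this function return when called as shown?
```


binarize(143)
= binarize(71) + "1"
= binarize(35) + "1" + "1"
= binarize(17) + "1" + "1" + "1"
= binarize(8) + "1" + "1" + "1" + "1"
= binarize(4) + "0" + "1" + "1" + "1" + "1"
= binarize(2) + "0" + "0" + "1" + "1" + "1" + "1"
= binarize(1) + "0" + "0" + "0" + "1" + "1" + "1" + "1"
= "1" + "0" + "0" + "0" + "1" + "1" + "1" + "1"
= "10001111"


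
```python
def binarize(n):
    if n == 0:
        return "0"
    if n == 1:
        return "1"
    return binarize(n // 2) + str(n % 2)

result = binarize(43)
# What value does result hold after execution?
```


binarize(43)
= binarize(21) + "1"
= binarize(10) + "1" + "1"
= binarize(5) + "0" + "1" + "1"
= binarize(2) + "1" + "0" + "1" + "1"
= binarize(1) + "0" + "1" + "0" + "1" + "1"
= "1" + "0" + "1" + "0" + "1" + "1"
= "101011"


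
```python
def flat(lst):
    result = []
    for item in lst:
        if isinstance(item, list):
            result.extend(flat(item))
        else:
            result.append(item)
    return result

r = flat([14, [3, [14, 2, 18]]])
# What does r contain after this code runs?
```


flat([14, [3, [14, 2, 18]]])
Processing each element:
  14 is not a list -> append 14
  [3, [14, 2, 18]] is a list -> flat recursively -> [3, 14, 2, 18]
= [14, 3, 14, 2, 18]


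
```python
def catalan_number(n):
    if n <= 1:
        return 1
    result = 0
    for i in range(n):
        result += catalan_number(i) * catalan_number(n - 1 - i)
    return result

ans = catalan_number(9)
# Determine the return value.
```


catalan_number(9)
= sum of catalan_number(i) * catalan_number(9-1-i) for i in 0..8
First compute sub-values bottom-up:
  catalan_number(0) = 1, catalan_number(1) = 1
  catalan_number(2) = 1*1 + 1*1 = 2
  catalan_number(3) = 1*2 + 1*1 + 2*1 = 5
  catalan_number(4) = 1*5 + 1*2 + 2*1 + 5*1 = 14
  catalan_number(5) = 1*14 + 1*5 + 2*2 + 5*1 + 14*1 = 42
  catalan_number(6) = 1*42 + 1*14 + 2*5 + 5*2 + 14*1 + 42*1 = 132
  catalan_number(7) = 1*132 + 1*42 + 2*14 + 5*5 + 14*2 + 42*1 + 132*1 = 429
  catalan_number(8) = 1*429 + 1*132 + 2*42 + 5*14 + 14*5 + 42*2 + 132*1 + 429*1 = 1430
Now catalan_number(9):
  catalan_number(0)*catalan_number(8) = 1*1430 = 1430
  catalan_number(1)*catalan_number(7) = 1*429 = 429
  catalan_number(2)*catalan_number(6) = 2*132 = 264
  catalan_number(3)*catalan_number(5) = 5*42 = 210
  catalan_number(4)*catalan_number(4) = 14*14 = 196
  catalan_number(5)*catalan_number(3) = 42*5 = 210
  catalan_number(6)*catalan_number(2) = 132*2 = 264
  catalan_number(7)*catalan_number(1) = 429*1 = 429
  catalan_number(8)*catalan_number(0) = 1430*1 = 1430
= 1430 + 429 + 264 + 210 + 196 + 210 + 264 + 429 + 1430
= 4862


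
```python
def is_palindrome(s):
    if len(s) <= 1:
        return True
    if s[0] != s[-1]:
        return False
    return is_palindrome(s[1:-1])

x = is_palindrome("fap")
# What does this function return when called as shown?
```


is_palindrome("fap")
"fap": s[0]='f' != s[-1]='p' -> False
= False


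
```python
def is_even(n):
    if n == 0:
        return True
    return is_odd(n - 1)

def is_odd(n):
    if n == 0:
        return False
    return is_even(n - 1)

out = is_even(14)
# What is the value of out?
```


is_even(14)
= is_odd(13)
= is_even(12)
= is_odd(11)
= is_even(10)
= is_odd(9)
= is_even(8)
= is_odd(7)
= is_even(6)
= is_odd(5)
= is_even(4)
= is_odd(3)
= is_even(2)
= is_odd(1)
= is_even(0)
n == 0: return True
= True


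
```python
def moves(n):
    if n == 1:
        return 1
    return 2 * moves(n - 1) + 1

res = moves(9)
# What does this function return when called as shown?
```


moves(9)
= 2 * moves(8) + 1
= 2 * (2 * moves(7) + 1) + 1
= 2 * (2 * (2 * moves(6) + 1) + 1) + 1
= 2 * (2 * (2 * (2 * moves(5) + 1) + 1) + 1) + 1
= 2 * (2 * (2 * (2 * (2 * moves(4) + 1) + 1) + 1) + 1) + 1
= 2 * (2 * (2 * (2 * (2 * (2 * moves(3) + 1) + 1) + 1) + 1) + 1) + 1
= 2 * (2 * (2 * (2 * (2 * (2 * (2 * moves(2) + 1) + 1) + 1) + 1) + 1) + 1) + 1
= 2 * (2 * (2 * (2 * (2 * (2 * (2 * (2 * moves(1) + 1) + 1) + 1) + 1) + 1) + 1) + 1) + 1
Now compute bottom-up:
moves(1) = 1
moves(2) = 2 * 1 + 1 = 3
moves(3) = 2 * 3 + 1 = 7
moves(4) = 2 * 7 + 1 = 15
moves(5) = 2 * 15 + 1 = 31
moves(6) = 2 * 31 + 1 = 63
moves(7) = 2 * 63 + 1 = 127
moves(8) = 2 * 127 + 1 = 255
moves(9) = 2 * 255 + 1 = 511
= 511


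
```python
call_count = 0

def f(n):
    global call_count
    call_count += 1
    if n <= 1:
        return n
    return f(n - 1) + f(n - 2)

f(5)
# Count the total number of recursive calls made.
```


f(5) calls f(4) and f(3); each non-base call branches into two more.
Let C(k) = total number of calls made by f(k), including the call to f(k) itself.
Base cases: C(0) = 1, C(1) = 1
Recurrence: C(k) = 1 + C(k-1) + C(k-2)
  C(2) = 1 + C(1) + C(0) = 1 + 1 + 1 = 3
  C(3) = 1 + C(2) + C(1) = 1 + 3 + 1 = 5
  C(4) = 1 + C(3) + C(2) = 1 + 5 + 3 = 9
  C(5) = 1 + C(4) + C(3) = 1 + 9 + 5 = 15
Total calls = C(5) = 15


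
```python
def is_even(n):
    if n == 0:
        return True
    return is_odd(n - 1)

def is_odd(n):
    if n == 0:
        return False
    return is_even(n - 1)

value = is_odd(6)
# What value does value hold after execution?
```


is_odd(6)
= is_even(5)
= is_odd(4)
= is_even(3)
= is_odd(2)
= is_even(1)
= is_odd(0)
n == 0: return False
= False


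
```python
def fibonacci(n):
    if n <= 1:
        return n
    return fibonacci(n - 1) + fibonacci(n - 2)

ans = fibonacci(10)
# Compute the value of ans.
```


fibonacci(10)
= fibonacci(9) + fibonacci(8)
= (fibonacci(8) + fibonacci(7)) + fibonacci(8)
Computing bottom-up: fibonacci(0)=0, fibonacci(1)=1, fibonacci(2)=1, fibonacci(3)=2, fibonacci(4)=3, fibonacci(5)=5, fibonacci(6)=8, fibonacci(7)=13, fibonacci(8)=21, fibonacci(9)=34, fibonacci(10)=55
= 55


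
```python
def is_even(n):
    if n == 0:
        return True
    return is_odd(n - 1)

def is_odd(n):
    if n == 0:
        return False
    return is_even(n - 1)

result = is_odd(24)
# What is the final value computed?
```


is_odd(24)
= is_even(23)
= is_odd(22)
= is_even(21)
= is_odd(20)
= is_even(19)
= is_odd(18)
= is_even(17)
= is_odd(16)
= is_even(15)
= is_odd(14)
= is_even(13)
= is_odd(12)
= is_even(11)
= is_odd(10)
= is_even(9)
= is_odd(8)
= is_even(7)
= is_odd(6)
= is_even(5)
= is_odd(4)
= is_even(3)
= is_odd(2)
= is_even(1)
= is_odd(0)
n == 0: return False
= False


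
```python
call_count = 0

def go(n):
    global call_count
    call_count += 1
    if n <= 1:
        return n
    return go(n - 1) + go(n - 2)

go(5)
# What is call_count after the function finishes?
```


go(5) calls go(4) and go(3); each non-base call branches into two more.
Let C(k) = total number of calls made by go(k), including the call to go(k) itself.
Base cases: C(0) = 1, C(1) = 1
Recurrence: C(k) = 1 + C(k-1) + C(k-2)
  C(2) = 1 + C(1) + C(0) = 1 + 1 + 1 = 3
  C(3) = 1 + C(2) + C(1) = 1 + 3 + 1 = 5
  C(4) = 1 + C(3) + C(2) = 1 + 5 + 3 = 9
  C(5) = 1 + C(4) + C(3) = 1 + 9 + 5 = 15
Total calls = C(5) = 15


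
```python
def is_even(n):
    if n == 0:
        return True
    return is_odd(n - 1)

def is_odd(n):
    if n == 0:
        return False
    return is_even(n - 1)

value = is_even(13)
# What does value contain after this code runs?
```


is_even(13)
= is_odd(12)
= is_even(11)
= is_odd(10)
= is_even(9)
= is_odd(8)
= is_even(7)
= is_odd(6)
= is_even(5)
= is_odd(4)
= is_even(3)
= is_odd(2)
= is_even(1)
= is_odd(0)
n == 0: return False
= False


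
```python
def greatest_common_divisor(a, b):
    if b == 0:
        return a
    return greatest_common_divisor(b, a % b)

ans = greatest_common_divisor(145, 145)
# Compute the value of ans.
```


greatest_common_divisor(145, 145)
= greatest_common_divisor(145, 145 % 145) = greatest_common_divisor(145, 0)
b == 0, return a = 145


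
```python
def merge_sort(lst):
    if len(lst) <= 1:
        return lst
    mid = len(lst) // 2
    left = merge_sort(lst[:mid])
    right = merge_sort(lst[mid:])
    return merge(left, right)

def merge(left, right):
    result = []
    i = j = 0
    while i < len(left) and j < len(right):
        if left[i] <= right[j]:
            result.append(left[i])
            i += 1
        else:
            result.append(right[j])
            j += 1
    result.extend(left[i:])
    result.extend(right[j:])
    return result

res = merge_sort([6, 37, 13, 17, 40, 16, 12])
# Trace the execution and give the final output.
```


merge_sort([6, 37, 13, 17, 40, 16, 12])
Split into [6, 37, 13] and [17, 40, 16, 12]
Left sorted: [6, 13, 37]
Right sorted: [12, 16, 17, 40]
Merge [6, 13, 37] and [12, 16, 17, 40]
= [6, 12, 13, 16, 17, 37, 40]


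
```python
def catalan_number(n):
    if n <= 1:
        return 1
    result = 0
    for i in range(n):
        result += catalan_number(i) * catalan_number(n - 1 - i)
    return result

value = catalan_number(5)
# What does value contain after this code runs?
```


catalan_number(5)
= sum of catalan_number(i) * catalan_number(5-1-i) for i in 0..4
First compute sub-values bottom-up:
  catalan_number(0) = 1, catalan_number(1) = 1
  catalan_number(2) = 1*1 + 1*1 = 2
  catalan_number(3) = 1*2 + 1*1 + 2*1 = 5
  catalan_number(4) = 1*5 + 1*2 + 2*1 + 5*1 = 14
Now catalan_number(5):
  catalan_number(0)*catalan_number(4) = 1*14 = 14
  catalan_number(1)*catalan_number(3) = 1*5 = 5
  catalan_number(2)*catalan_number(2) = 2*2 = 4
  catalan_number(3)*catalan_number(1) = 5*1 = 5
  catalan_number(4)*catalan_number(0) = 14*1 = 14
= 14 + 5 + 4 + 5 + 14
= 42


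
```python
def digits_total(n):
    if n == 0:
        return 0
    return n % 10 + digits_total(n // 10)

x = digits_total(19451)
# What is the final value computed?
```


digits_total(19451)
= 1 + digits_total(1945)
= 1 + 5 + digits_total(194)
= 1 + 5 + 4 + digits_total(19)
= 1 + 5 + 4 + 9 + digits_total(1)
= 1 + 5 + 4 + 9 + 1 + digits_total(0)
= 1 + 5 + 4 + 9 + 1 + 0
= 20


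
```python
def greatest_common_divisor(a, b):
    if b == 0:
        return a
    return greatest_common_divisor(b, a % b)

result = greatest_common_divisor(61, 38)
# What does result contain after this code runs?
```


greatest_common_divisor(61, 38)
= greatest_common_divisor(38, 61 % 38) = greatest_common_divisor(38, 23)
= greatest_common_divisor(23, 38 % 23) = greatest_common_divisor(23, 15)
= greatest_common_divisor(15, 23 % 15) = greatest_common_divisor(15, 8)
= greatest_common_divisor(8, 15 % 8) = greatest_common_divisor(8, 7)
= greatest_common_divisor(7, 8 % 7) = greatest_common_divisor(7, 1)
= greatest_common_divisor(1, 7 % 1) = greatest_common_divisor(1, 0)
b == 0, return a = 1


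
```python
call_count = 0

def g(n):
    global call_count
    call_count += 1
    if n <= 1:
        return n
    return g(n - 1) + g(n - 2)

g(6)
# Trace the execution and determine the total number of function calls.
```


g(6) calls g(5) and g(4); each non-base call branches into two more.
Let C(k) = total number of calls made by g(k), including the call to g(k) itself.
Base cases: C(0) = 1, C(1) = 1
Recurrence: C(k) = 1 + C(k-1) + C(k-2)
  C(2) = 1 + C(1) + C(0) = 1 + 1 + 1 = 3
  C(3) = 1 + C(2) + C(1) = 1 + 3 + 1 = 5
  C(4) = 1 + C(3) + C(2) = 1 + 5 + 3 = 9
  C(5) = 1 + C(4) + C(3) = 1 + 9 + 5 = 15
  C(6) = 1 + C(5) + C(4) = 1 + 15 + 9 = 25
Total calls = C(6) = 25


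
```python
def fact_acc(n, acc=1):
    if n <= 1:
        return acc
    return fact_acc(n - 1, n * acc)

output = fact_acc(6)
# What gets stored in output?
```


fact_acc(6, 1)
= fact_acc(5, 6 * 1) = fact_acc(5, 6)
= fact_acc(4, 5 * 6) = fact_acc(4, 30)
= fact_acc(3, 4 * 30) = fact_acc(3, 120)
= fact_acc(2, 3 * 120) = fact_acc(2, 360)
= fact_acc(1, 2 * 360) = fact_acc(1, 720)
n <= 1, return acc = 720


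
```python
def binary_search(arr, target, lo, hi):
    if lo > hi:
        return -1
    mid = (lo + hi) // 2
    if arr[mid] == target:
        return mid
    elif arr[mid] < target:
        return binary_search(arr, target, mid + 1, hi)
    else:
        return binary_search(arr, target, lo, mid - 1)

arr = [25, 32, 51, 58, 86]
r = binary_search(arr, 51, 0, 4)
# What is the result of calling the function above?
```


binary_search(arr, 51, 0, 4)
lo=0, hi=4, mid=2, arr[mid]=51
arr[2] == 51, found at index 2
= 2


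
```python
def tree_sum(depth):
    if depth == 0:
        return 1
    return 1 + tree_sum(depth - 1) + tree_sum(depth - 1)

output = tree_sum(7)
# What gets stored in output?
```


tree_sum(7)
= 1 + tree_sum(6) + tree_sum(6)
= 1 + 2 * tree_sum(6)
tree_sum(k) = 2^(k+1) - 1
tree_sum(0) = 1
tree_sum(1) = 3
tree_sum(2) = 7
tree_sum(3) = 15
tree_sum(4) = 31
tree_sum(7) = 2^8 - 1 = 255


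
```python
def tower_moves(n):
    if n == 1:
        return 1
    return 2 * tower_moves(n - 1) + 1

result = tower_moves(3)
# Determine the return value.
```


tower_moves(3)
= 2 * tower_moves(2) + 1
= 2 * (2 * tower_moves(1) + 1) + 1
Now compute bottom-up:
tower_moves(1) = 1
tower_moves(2) = 2 * 1 + 1 = 3
tower_moves(3) = 2 * 3 + 1 = 7
= 7


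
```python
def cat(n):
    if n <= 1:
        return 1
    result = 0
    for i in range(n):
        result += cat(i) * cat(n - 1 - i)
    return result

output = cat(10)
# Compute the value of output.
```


cat(10)
= sum of cat(i) * cat(10-1-i) for i in 0..9
First compute sub-values bottom-up:
  cat(0) = 1, cat(1) = 1
  cat(2) = 1*1 + 1*1 = 2
  cat(3) = 1*2 + 1*1 + 2*1 = 5
  cat(4) = 1*5 + 1*2 + 2*1 + 5*1 = 14
  cat(5) = 1*14 + 1*5 + 2*2 + 5*1 + 14*1 = 42
  cat(6) = 1*42 + 1*14 + 2*5 + 5*2 + 14*1 + 42*1 = 132
  cat(7) = 1*132 + 1*42 + 2*14 + 5*5 + 14*2 + 42*1 + 132*1 = 429
  cat(8) = 1*429 + 1*132 + 2*42 + 5*14 + 14*5 + 42*2 + 132*1 + 429*1 = 1430
  cat(9) = 1*1430 + 1*429 + 2*132 + 5*42 + 14*14 + 42*5 + 132*2 + 429*1 + 1430*1 = 4862
Now cat(10):
  cat(0)*cat(9) = 1*4862 = 4862
  cat(1)*cat(8) = 1*1430 = 1430
  cat(2)*cat(7) = 2*429 = 858
  cat(3)*cat(6) = 5*132 = 660
  cat(4)*cat(5) = 14*42 = 588
  cat(5)*cat(4) = 42*14 = 588
  cat(6)*cat(3) = 132*5 = 660
  cat(7)*cat(2) = 429*2 = 858
  cat(8)*cat(1) = 1430*1 = 1430
  cat(9)*cat(0) = 4862*1 = 4862
= 4862 + 1430 + 858 + 660 + 588 + 588 + 660 + 858 + 1430 + 4862
= 16796


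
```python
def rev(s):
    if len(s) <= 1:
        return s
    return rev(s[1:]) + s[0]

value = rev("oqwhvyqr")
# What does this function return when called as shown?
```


rev("oqwhvyqr")
= rev("qwhvyqr") + "o"
= rev("whvyqr") + "q" + "o"
= rev("hvyqr") + "w" + "q" + "o"
= rev("vyqr") + "h" + "w" + "q" + "o"
= rev("yqr") + "v" + "h" + "w" + "q" + "o"
= rev("qr") + "y" + "v" + "h" + "w" + "q" + "o"
= rev("r") + "q" + "y" + "v" + "h" + "w" + "q" + "o"
= "r" + "q" + "y" + "v" + "h" + "w" + "q" + "o"
= "rqyvhwqo"


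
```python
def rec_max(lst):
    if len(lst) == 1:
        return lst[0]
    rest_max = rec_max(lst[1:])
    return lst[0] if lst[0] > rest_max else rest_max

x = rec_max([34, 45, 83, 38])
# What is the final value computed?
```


rec_max([34, 45, 83, 38])
= compare 34 with rec_max([45, 83, 38])
= compare 45 with rec_max([83, 38])
= compare 83 with rec_max([38])
Base: rec_max([38]) = 38
compare 83 with 38: max = 83
compare 45 with 83: max = 83
compare 34 with 83: max = 83
= 83


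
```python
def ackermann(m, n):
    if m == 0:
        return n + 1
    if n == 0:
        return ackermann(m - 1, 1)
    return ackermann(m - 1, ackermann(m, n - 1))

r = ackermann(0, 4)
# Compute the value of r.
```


ackermann(0, 4)
m == 0: return 4 + 1 = 5
= 5


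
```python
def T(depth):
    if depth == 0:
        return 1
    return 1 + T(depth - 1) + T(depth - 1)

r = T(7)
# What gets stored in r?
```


T(7)
= 1 + T(6) + T(6)
= 1 + 2 * T(6)
T(k) = 2^(k+1) - 1
T(0) = 1
T(1) = 3
T(2) = 7
T(3) = 15
T(4) = 31
T(7) = 2^8 - 1 = 255


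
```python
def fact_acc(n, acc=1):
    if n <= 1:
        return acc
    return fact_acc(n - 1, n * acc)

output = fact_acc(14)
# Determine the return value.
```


fact_acc(14, 1)
= fact_acc(13, 14 * 1) = fact_acc(13, 14)
= fact_acc(12, 13 * 14) = fact_acc(12, 182)
= fact_acc(11, 12 * 182) = fact_acc(11, 2184)
= fact_acc(10, 11 * 2184) = fact_acc(10, 24024)
= fact_acc(9, 10 * 24024) = fact_acc(9, 240240)
= fact_acc(8, 9 * 240240) = fact_acc(8, 2162160)
= fact_acc(7, 8 * 2162160) = fact_acc(7, 17297280)
= fact_acc(6, 7 * 17297280) = fact_acc(6, 121080960)
= fact_acc(5, 6 * 121080960) = fact_acc(5, 726485760)
= fact_acc(4, 5 * 726485760) = fact_acc(4, 3632428800)
= fact_acc(3, 4 * 3632428800) = fact_acc(3, 14529715200)
= fact_acc(2, 3 * 14529715200) = fact_acc(2, 43589145600)
= fact_acc(1, 2 * 43589145600) = fact_acc(1, 87178291200)
n <= 1, return acc = 87178291200


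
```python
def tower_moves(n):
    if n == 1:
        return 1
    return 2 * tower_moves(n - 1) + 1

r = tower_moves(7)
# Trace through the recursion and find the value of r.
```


tower_moves(7)
= 2 * tower_moves(6) + 1
= 2 * (2 * tower_moves(5) + 1) + 1
= 2 * (2 * (2 * tower_moves(4) + 1) + 1) + 1
= 2 * (2 * (2 * (2 * tower_moves(3) + 1) + 1) + 1) + 1
= 2 * (2 * (2 * (2 * (2 * tower_moves(2) + 1) + 1) + 1) + 1) + 1
= 2 * (2 * (2 * (2 * (2 * (2 * tower_moves(1) + 1) + 1) + 1) + 1) + 1) + 1
Now compute bottom-up:
tower_moves(1) = 1
tower_moves(2) = 2 * 1 + 1 = 3
tower_moves(3) = 2 * 3 + 1 = 7
tower_moves(4) = 2 * 7 + 1 = 15
tower_moves(5) = 2 * 15 + 1 = 31
tower_moves(6) = 2 * 31 + 1 = 63
tower_moves(7) = 2 * 63 + 1 = 127
= 127


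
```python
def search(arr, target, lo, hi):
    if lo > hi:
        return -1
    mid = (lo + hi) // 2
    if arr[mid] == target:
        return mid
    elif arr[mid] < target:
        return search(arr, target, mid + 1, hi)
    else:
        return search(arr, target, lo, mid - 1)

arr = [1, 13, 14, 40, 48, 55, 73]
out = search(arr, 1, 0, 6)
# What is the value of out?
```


search(arr, 1, 0, 6)
lo=0, hi=6, mid=3, arr[mid]=40
40 > 1, search left half
lo=0, hi=2, mid=1, arr[mid]=13
13 > 1, search left half
lo=0, hi=0, mid=0, arr[mid]=1
arr[0] == 1, found at index 0
= 0


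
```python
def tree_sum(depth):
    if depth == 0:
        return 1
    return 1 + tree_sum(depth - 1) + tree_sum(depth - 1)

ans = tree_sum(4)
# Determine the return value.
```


tree_sum(4)
= 1 + tree_sum(3) + tree_sum(3)
= 1 + 2 * tree_sum(3)
tree_sum(k) = 2^(k+1) - 1
tree_sum(0) = 1
tree_sum(1) = 3
tree_sum(2) = 7
tree_sum(3) = 15
tree_sum(4) = 31
tree_sum(4) = 2^5 - 1 = 31


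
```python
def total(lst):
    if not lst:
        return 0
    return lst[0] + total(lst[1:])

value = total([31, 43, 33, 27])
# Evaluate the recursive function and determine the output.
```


total([31, 43, 33, 27])
= 31 + total([43, 33, 27])
= 31 + 43 + total([33, 27])
= 31 + 43 + 33 + total([27])
= 31 + 43 + 33 + 27 + total([])
= 31 + 43 + 33 + 27 + 0
= 134


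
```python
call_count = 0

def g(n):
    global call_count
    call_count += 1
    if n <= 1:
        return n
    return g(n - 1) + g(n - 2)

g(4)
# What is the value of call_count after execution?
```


g(4) calls g(3) and g(2); each non-base call branches into two more.
Let C(k) = total number of calls made by g(k), including the call to g(k) itself.
Base cases: C(0) = 1, C(1) = 1
Recurrence: C(k) = 1 + C(k-1) + C(k-2)
  C(2) = 1 + C(1) + C(0) = 1 + 1 + 1 = 3
  C(3) = 1 + C(2) + C(1) = 1 + 3 + 1 = 5
  C(4) = 1 + C(3) + C(2) = 1 + 5 + 3 = 9
Total calls = C(4) = 9


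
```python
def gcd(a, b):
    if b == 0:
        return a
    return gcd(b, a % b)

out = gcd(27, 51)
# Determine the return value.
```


gcd(27, 51)
= gcd(51, 27 % 51) = gcd(51, 27)
= gcd(27, 51 % 27) = gcd(27, 24)
= gcd(24, 27 % 24) = gcd(24, 3)
= gcd(3, 24 % 3) = gcd(3, 0)
b == 0, return a = 3


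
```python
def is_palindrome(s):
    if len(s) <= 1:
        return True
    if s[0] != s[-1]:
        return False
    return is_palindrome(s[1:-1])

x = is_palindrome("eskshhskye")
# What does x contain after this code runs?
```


is_palindrome("eskshhskye")
"eskshhskye": s[0]='e' == s[-1]='e' -> is_palindrome("skshhsky")
"skshhsky": s[0]='s' != s[-1]='y' -> False
= False


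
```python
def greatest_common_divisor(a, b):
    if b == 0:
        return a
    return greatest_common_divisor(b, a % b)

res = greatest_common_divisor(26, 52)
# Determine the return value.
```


greatest_common_divisor(26, 52)
= greatest_common_divisor(52, 26 % 52) = greatest_common_divisor(52, 26)
= greatest_common_divisor(26, 52 % 26) = greatest_common_divisor(26, 0)
b == 0, return a = 26


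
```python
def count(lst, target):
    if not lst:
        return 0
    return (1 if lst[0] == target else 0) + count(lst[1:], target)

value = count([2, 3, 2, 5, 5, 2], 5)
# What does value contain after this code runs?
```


count([2, 3, 2, 5, 5, 2], 5)
lst[0]=2 != 5: 0 + count([3, 2, 5, 5, 2], 5)
lst[0]=3 != 5: 0 + count([2, 5, 5, 2], 5)
lst[0]=2 != 5: 0 + count([5, 5, 2], 5)
lst[0]=5 == 5: 1 + count([5, 2], 5)
lst[0]=5 == 5: 1 + count([2], 5)
lst[0]=2 != 5: 0 + count([], 5)
= 2


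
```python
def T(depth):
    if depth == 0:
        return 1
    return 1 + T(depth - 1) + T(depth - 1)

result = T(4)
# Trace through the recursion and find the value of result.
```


T(4)
= 1 + T(3) + T(3)
= 1 + 2 * T(3)
T(k) = 2^(k+1) - 1
T(0) = 1
T(1) = 3
T(2) = 7
T(3) = 15
T(4) = 31
T(4) = 2^5 - 1 = 31


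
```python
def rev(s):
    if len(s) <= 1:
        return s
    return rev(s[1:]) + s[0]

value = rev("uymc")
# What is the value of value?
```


rev("uymc")
= rev("ymc") + "u"
= rev("mc") + "y" + "u"
= rev("c") + "m" + "y" + "u"
= "c" + "m" + "y" + "u"
= "cmyu"


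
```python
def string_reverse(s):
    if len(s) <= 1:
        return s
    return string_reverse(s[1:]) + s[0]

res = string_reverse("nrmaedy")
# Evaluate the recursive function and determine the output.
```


string_reverse("nrmaedy")
= string_reverse("rmaedy") + "n"
= string_reverse("maedy") + "r" + "n"
= string_reverse("aedy") + "m" + "r" + "n"
= string_reverse("edy") + "a" + "m" + "r" + "n"
= string_reverse("dy") + "e" + "a" + "m" + "r" + "n"
= string_reverse("y") + "d" + "e" + "a" + "m" + "r" + "n"
= "y" + "d" + "e" + "a" + "m" + "r" + "n"
= "ydeamrn"


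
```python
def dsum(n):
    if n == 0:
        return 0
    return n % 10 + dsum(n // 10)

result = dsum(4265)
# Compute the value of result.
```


dsum(4265)
= 5 + dsum(426)
= 5 + 6 + dsum(42)
= 5 + 6 + 2 + dsum(4)
= 5 + 6 + 2 + 4 + dsum(0)
= 5 + 6 + 2 + 4 + 0
= 17


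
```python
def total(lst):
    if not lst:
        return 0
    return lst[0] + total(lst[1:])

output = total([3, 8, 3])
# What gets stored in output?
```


total([3, 8, 3])
= 3 + total([8, 3])
= 3 + 8 + total([3])
= 3 + 8 + 3 + total([])
= 3 + 8 + 3 + 0
= 14


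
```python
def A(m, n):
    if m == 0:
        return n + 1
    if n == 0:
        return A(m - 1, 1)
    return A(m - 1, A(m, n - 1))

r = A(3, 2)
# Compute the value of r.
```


A(3, 2)
= A(2, A(3, 1))
First compute A(3, 1) = 13
= A(2, 13)
= 29


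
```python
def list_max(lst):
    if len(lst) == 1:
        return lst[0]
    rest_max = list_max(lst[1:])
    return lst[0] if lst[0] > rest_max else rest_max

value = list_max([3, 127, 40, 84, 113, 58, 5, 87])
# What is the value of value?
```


list_max([3, 127, 40, 84, 113, 58, 5, 87])
= compare 3 with list_max([127, 40, 84, 113, 58, 5, 87])
= compare 127 with list_max([40, 84, 113, 58, 5, 87])
= compare 40 with list_max([84, 113, 58, 5, 87])
= compare 84 with list_max([113, 58, 5, 87])
= compare 113 with list_max([58, 5, 87])
= compare 58 with list_max([5, 87])
= compare 5 with list_max([87])
Base: list_max([87]) = 87
compare 5 with 87: max = 87
compare 58 with 87: max = 87
compare 113 with 87: max = 113
compare 84 with 113: max = 113
compare 40 with 113: max = 113
compare 127 with 113: max = 127
compare 3 with 127: max = 127
= 127


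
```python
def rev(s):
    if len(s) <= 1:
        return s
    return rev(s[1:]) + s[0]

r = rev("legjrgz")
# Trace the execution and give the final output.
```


rev("legjrgz")
= rev("egjrgz") + "l"
= rev("gjrgz") + "e" + "l"
= rev("jrgz") + "g" + "e" + "l"
= rev("rgz") + "j" + "g" + "e" + "l"
= rev("gz") + "r" + "j" + "g" + "e" + "l"
= rev("z") + "g" + "r" + "j" + "g" + "e" + "l"
= "z" + "g" + "r" + "j" + "g" + "e" + "l"
= "zgrjgel"


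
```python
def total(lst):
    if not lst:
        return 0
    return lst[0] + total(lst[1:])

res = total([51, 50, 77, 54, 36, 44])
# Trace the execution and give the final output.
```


total([51, 50, 77, 54, 36, 44])
= 51 + total([50, 77, 54, 36, 44])
= 51 + 50 + total([77, 54, 36, 44])
= 51 + 50 + 77 + total([54, 36, 44])
= 51 + 50 + 77 + 54 + total([36, 44])
= 51 + 50 + 77 + 54 + 36 + total([44])
= 51 + 50 + 77 + 54 + 36 + 44 + total([])
= 51 + 50 + 77 + 54 + 36 + 44 + 0
= 312


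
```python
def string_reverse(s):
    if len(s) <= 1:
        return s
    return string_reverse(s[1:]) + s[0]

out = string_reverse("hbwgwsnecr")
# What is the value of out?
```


string_reverse("hbwgwsnecr")
= string_reverse("bwgwsnecr") + "h"
= string_reverse("wgwsnecr") + "b" + "h"
= string_reverse("gwsnecr") + "w" + "b" + "h"
= string_reverse("wsnecr") + "g" + "w" + "b" + "h"
= string_reverse("snecr") + "w" + "g" + "w" + "b" + "h"
= string_reverse("necr") + "s" + "w" + "g" + "w" + "b" + "h"
= string_reverse("ecr") + "n" + "s" + "w" + "g" + "w" + "b" + "h"
= string_reverse("cr") + "e" + "n" + "s" + "w" + "g" + "w" + "b" + "h"
= string_reverse("r") + "c" + "e" + "n" + "s" + "w" + "g" + "w" + "b" + "h"
= "r" + "c" + "e" + "n" + "s" + "w" + "g" + "w" + "b" + "h"
= "rcenswgwbh"


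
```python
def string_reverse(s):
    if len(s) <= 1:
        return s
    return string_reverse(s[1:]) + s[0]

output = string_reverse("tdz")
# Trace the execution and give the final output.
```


string_reverse("tdz")
= string_reverse("dz") + "t"
= string_reverse("z") + "d" + "t"
= "z" + "d" + "t"
= "zdt"


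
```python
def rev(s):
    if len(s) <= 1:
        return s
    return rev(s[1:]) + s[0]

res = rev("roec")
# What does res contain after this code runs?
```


rev("roec")
= rev("oec") + "r"
= rev("ec") + "o" + "r"
= rev("c") + "e" + "o" + "r"
= "c" + "e" + "o" + "r"
= "ceor"


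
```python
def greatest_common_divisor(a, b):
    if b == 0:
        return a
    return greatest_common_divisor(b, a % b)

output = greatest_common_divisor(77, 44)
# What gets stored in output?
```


greatest_common_divisor(77, 44)
= greatest_common_divisor(44, 77 % 44) = greatest_common_divisor(44, 33)
= greatest_common_divisor(33, 44 % 33) = greatest_common_divisor(33, 11)
= greatest_common_divisor(11, 33 % 11) = greatest_common_divisor(11, 0)
b == 0, return a = 11


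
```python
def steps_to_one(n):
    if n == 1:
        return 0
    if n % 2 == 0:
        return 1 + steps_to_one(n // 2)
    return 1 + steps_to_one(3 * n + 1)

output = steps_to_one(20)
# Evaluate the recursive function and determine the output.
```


steps_to_one(20)
20 is even -> steps_to_one(10)
10 is even -> steps_to_one(5)
5 is odd -> 3*5+1 = 16 -> steps_to_one(16)
16 is even -> steps_to_one(8)
8 is even -> steps_to_one(4)
4 is even -> steps_to_one(2)
2 is even -> steps_to_one(1)
Reached 1 after 7 steps
= 7


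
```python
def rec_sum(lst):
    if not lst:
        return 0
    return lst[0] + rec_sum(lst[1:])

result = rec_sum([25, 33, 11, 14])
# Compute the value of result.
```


rec_sum([25, 33, 11, 14])
= 25 + rec_sum([33, 11, 14])
= 25 + 33 + rec_sum([11, 14])
= 25 + 33 + 11 + rec_sum([14])
= 25 + 33 + 11 + 14 + rec_sum([])
= 25 + 33 + 11 + 14 + 0
= 83


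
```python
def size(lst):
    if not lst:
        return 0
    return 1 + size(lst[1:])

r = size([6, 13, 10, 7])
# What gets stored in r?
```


size([6, 13, 10, 7])
= 1 + size([13, 10, 7])
= 1 + 1 + size([10, 7])
= 1 + 1 + 1 + size([7])
= 1 + 1 + 1 + 1 + size([])
= 1 + 1 + 1 + 1 + 0
= 4


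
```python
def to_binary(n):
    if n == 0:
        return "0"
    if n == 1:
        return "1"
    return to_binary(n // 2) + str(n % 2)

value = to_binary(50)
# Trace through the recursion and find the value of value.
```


to_binary(50)
= to_binary(25) + "0"
= to_binary(12) + "1" + "0"
= to_binary(6) + "0" + "1" + "0"
= to_binary(3) + "0" + "0" + "1" + "0"
= to_binary(1) + "1" + "0" + "0" + "1" + "0"
= "1" + "1" + "0" + "0" + "1" + "0"
= "110010"


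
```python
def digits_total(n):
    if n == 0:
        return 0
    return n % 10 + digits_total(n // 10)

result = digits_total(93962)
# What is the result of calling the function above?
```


digits_total(93962)
= 2 + digits_total(9396)
= 2 + 6 + digits_total(939)
= 2 + 6 + 9 + digits_total(93)
= 2 + 6 + 9 + 3 + digits_total(9)
= 2 + 6 + 9 + 3 + 9 + digits_total(0)
= 2 + 6 + 9 + 3 + 9 + 0
= 29


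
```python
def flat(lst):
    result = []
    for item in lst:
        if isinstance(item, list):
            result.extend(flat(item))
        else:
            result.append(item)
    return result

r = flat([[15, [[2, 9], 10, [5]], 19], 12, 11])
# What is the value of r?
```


flat([[15, [[2, 9], 10, [5]], 19], 12, 11])
Processing each element:
  [15, [[2, 9], 10, [5]], 19] is a list -> flat recursively -> [15, 2, 9, 10, 5, 19]
  12 is not a list -> append 12
  11 is not a list -> append 11
= [15, 2, 9, 10, 5, 19, 12, 11]


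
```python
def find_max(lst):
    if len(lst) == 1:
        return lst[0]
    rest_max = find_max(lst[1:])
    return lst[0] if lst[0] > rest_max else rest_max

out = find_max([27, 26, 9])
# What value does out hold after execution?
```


find_max([27, 26, 9])
= compare 27 with find_max([26, 9])
= compare 26 with find_max([9])
Base: find_max([9]) = 9
compare 26 with 9: max = 26
compare 27 with 26: max = 27
= 27


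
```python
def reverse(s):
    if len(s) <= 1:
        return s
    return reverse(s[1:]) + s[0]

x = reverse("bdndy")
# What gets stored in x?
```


reverse("bdndy")
= reverse("dndy") + "b"
= reverse("ndy") + "d" + "b"
= reverse("dy") + "n" + "d" + "b"
= reverse("y") + "d" + "n" + "d" + "b"
= "y" + "d" + "n" + "d" + "b"
= "ydndb"


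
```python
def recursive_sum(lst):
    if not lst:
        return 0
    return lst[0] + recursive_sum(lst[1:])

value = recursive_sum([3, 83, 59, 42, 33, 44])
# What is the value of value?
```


recursive_sum([3, 83, 59, 42, 33, 44])
= 3 + recursive_sum([83, 59, 42, 33, 44])
= 3 + 83 + recursive_sum([59, 42, 33, 44])
= 3 + 83 + 59 + recursive_sum([42, 33, 44])
= 3 + 83 + 59 + 42 + recursive_sum([33, 44])
= 3 + 83 + 59 + 42 + 33 + recursive_sum([44])
= 3 + 83 + 59 + 42 + 33 + 44 + recursive_sum([])
= 3 + 83 + 59 + 42 + 33 + 44 + 0
= 264
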